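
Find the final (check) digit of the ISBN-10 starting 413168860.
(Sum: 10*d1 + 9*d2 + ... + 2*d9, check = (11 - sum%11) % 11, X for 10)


Weighted sum: 206
206 mod 11 = 8

Check digit: 3


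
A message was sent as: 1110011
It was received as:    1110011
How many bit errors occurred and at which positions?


XOR: 0000000

0 errors (received matches sent)


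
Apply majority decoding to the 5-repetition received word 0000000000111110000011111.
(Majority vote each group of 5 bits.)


Groups: 00000, 00000, 11111, 00000, 11111
Majority votes: 00101

00101


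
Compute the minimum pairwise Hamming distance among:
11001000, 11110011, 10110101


Comparing all pairs, minimum distance: 3
Can detect 2 errors, correct 1 errors

3


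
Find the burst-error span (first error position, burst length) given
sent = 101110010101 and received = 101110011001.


XOR: 000000001100

Burst at position 8, length 2


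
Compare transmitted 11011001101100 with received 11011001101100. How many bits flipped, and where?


XOR: 00000000000000

0 errors (received matches sent)


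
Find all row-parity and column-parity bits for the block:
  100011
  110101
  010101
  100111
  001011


Row parities: 10101
Column parities: 101111

Row P: 10101, Col P: 101111, Corner: 1


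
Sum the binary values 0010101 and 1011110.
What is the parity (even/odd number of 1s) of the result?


0010101 = 21
1011110 = 94
Sum = 115 = 1110011
1s count = 5

odd parity (5 ones in 1110011)


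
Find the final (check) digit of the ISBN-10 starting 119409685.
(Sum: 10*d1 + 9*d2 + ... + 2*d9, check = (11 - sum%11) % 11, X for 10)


Weighted sum: 222
222 mod 11 = 2

Check digit: 9


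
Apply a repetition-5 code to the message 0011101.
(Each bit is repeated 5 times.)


Each bit -> 5 copies

00000000001111111111111110000011111


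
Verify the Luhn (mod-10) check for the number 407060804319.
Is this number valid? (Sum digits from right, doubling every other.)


Luhn sum = 45
45 mod 10 = 5

Invalid (Luhn sum mod 10 = 5)


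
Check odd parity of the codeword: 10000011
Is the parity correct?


Number of 1s: 3

Yes, parity is correct (3 ones)


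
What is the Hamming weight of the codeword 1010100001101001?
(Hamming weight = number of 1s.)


Counting 1s in 1010100001101001

7


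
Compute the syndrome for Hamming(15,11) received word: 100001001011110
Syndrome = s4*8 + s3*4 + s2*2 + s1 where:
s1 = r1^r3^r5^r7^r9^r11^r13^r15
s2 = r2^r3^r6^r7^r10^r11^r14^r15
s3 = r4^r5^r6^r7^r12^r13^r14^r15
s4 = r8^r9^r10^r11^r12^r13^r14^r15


s1=0, s2=1, s3=0, s4=1

Syndrome = 10 (error at position 10)


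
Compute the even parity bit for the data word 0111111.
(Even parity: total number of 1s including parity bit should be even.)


Number of 1s in data: 6
Parity bit: 0

0


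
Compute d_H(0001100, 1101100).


XOR: 1100000
Count of 1s: 2

2


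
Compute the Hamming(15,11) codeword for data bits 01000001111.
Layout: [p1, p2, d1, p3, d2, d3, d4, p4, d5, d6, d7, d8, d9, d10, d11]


Parity bits: p1=1, p2=0, p3=1, p4=0

100110000001111


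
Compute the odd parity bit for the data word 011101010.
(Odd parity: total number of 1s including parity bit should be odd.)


Number of 1s in data: 5
Parity bit: 0

0


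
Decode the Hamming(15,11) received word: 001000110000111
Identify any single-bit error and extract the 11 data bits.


Syndrome = 0: no error detected

Data: 10010000111 (no errors)


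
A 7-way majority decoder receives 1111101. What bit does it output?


Ones: 6 out of 7
Threshold: 4

1 (6/7 voted 1)


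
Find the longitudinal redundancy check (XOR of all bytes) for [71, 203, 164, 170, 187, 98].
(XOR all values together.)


XOR chain: 71 ^ 203 ^ 164 ^ 170 ^ 187 ^ 98 = 91

91


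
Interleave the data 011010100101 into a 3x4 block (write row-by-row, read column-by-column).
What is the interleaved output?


Matrix:
  0110
  1010
  0101
Read columns: 010101110001

010101110001


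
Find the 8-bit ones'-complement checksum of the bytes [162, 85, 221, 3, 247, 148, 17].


Sum = 883 mod 256 = 115
Complement = 140

140


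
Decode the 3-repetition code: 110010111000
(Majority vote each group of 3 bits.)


Groups: 110, 010, 111, 000
Majority votes: 1010

1010


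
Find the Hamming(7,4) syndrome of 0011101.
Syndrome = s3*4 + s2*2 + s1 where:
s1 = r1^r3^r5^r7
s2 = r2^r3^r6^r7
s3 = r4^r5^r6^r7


s1=1, s2=0, s3=1

Syndrome = 5 (error at position 5)


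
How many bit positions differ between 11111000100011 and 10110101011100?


XOR: 01001101111111
Count of 1s: 10

10


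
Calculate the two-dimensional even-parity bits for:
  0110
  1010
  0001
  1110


Row parities: 0011
Column parities: 0011

Row P: 0011, Col P: 0011, Corner: 0


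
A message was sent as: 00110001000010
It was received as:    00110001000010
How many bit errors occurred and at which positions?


XOR: 00000000000000

0 errors (received matches sent)


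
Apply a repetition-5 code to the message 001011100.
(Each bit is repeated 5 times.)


Each bit -> 5 copies

000000000011111000001111111111111110000000000


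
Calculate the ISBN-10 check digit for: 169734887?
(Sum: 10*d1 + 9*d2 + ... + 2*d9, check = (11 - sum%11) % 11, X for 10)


Weighted sum: 293
293 mod 11 = 7

Check digit: 4


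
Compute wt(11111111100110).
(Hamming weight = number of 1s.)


Counting 1s in 11111111100110

11


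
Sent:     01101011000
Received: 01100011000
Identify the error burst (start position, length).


XOR: 00001000000

Burst at position 4, length 1


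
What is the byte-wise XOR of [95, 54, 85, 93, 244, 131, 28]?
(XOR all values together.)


XOR chain: 95 ^ 54 ^ 85 ^ 93 ^ 244 ^ 131 ^ 28 = 10

10


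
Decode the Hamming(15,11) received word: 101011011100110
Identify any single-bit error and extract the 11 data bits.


Syndrome = 9: error at position 9

Data: 11100100110 (corrected bit 9)


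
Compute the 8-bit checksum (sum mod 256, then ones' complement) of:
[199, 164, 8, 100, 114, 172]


Sum = 757 mod 256 = 245
Complement = 10

10


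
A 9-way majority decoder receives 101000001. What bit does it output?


Ones: 3 out of 9
Threshold: 5

0 (3/9 voted 1)


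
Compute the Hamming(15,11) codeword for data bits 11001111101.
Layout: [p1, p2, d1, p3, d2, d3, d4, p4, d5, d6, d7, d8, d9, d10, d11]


Parity bits: p1=0, p2=0, p3=0, p4=0

001010001111101


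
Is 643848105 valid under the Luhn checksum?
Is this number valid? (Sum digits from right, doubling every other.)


Luhn sum = 41
41 mod 10 = 1

Invalid (Luhn sum mod 10 = 1)


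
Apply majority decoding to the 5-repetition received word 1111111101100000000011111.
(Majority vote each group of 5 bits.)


Groups: 11111, 11101, 10000, 00000, 11111
Majority votes: 11001

11001


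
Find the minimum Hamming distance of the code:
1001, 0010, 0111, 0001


Comparing all pairs, minimum distance: 1
Can detect 0 errors, correct 0 errors

1


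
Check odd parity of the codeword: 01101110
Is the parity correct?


Number of 1s: 5

Yes, parity is correct (5 ones)


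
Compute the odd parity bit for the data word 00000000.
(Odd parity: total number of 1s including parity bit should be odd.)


Number of 1s in data: 0
Parity bit: 1

1


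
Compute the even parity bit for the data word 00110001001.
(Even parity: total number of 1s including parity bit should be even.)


Number of 1s in data: 4
Parity bit: 0

0


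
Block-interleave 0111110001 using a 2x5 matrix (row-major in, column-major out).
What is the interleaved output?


Matrix:
  01111
  10001
Read columns: 0110101011

0110101011


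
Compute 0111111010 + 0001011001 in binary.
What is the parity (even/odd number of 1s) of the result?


0111111010 = 506
0001011001 = 89
Sum = 595 = 1001010011
1s count = 5

odd parity (5 ones in 1001010011)


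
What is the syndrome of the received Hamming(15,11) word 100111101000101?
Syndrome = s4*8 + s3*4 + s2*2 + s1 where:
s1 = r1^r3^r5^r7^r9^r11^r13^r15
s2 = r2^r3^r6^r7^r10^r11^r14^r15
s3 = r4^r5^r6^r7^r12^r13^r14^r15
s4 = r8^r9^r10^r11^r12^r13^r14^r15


s1=0, s2=1, s3=0, s4=1

Syndrome = 10 (error at position 10)


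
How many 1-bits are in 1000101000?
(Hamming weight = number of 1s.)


Counting 1s in 1000101000

3


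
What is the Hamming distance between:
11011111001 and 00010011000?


XOR: 11001100001
Count of 1s: 5

5


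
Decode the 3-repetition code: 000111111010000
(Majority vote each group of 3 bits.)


Groups: 000, 111, 111, 010, 000
Majority votes: 01100

01100


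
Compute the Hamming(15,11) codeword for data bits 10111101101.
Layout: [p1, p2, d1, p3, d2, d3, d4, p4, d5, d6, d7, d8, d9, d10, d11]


Parity bits: p1=1, p2=1, p3=1, p4=1

111101111101101


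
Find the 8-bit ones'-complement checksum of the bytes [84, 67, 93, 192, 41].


Sum = 477 mod 256 = 221
Complement = 34

34


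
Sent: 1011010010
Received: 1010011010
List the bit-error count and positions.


XOR: 0001001000

2 error(s) at position(s): 3, 6


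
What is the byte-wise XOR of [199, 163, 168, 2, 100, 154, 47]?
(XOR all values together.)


XOR chain: 199 ^ 163 ^ 168 ^ 2 ^ 100 ^ 154 ^ 47 = 31

31


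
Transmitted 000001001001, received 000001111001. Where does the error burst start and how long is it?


XOR: 000000110000

Burst at position 6, length 2


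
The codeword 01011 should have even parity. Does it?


Number of 1s: 3

No, parity error (3 ones)


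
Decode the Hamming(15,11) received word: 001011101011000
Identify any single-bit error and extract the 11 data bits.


Syndrome = 9: error at position 9

Data: 11110011000 (corrected bit 9)


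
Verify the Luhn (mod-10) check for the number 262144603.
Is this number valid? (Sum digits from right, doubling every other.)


Luhn sum = 30
30 mod 10 = 0

Valid (Luhn sum mod 10 = 0)


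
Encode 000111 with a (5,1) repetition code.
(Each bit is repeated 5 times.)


Each bit -> 5 copies

000000000000000111111111111111


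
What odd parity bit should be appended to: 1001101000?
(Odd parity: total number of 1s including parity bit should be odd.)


Number of 1s in data: 4
Parity bit: 1

1


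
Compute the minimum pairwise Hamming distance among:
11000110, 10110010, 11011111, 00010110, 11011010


Comparing all pairs, minimum distance: 2
Can detect 1 errors, correct 0 errors

2


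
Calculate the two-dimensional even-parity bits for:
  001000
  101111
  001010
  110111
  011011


Row parities: 11010
Column parities: 000001

Row P: 11010, Col P: 000001, Corner: 1


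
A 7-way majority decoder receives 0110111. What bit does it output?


Ones: 5 out of 7
Threshold: 4

1 (5/7 voted 1)


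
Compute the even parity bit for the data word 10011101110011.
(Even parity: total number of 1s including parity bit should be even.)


Number of 1s in data: 9
Parity bit: 1

1


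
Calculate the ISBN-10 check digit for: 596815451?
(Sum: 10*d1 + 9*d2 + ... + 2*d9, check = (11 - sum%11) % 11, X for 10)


Weighted sum: 299
299 mod 11 = 2

Check digit: 9


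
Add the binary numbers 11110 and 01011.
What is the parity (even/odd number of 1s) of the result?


11110 = 30
01011 = 11
Sum = 41 = 101001
1s count = 3

odd parity (3 ones in 101001)


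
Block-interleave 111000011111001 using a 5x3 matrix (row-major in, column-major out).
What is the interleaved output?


Matrix:
  111
  000
  011
  111
  001
Read columns: 100101011010111

100101011010111


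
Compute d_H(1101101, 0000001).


XOR: 1101100
Count of 1s: 4

4


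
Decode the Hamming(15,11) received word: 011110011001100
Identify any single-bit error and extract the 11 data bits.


Syndrome = 0: no error detected

Data: 11001001100 (no errors)


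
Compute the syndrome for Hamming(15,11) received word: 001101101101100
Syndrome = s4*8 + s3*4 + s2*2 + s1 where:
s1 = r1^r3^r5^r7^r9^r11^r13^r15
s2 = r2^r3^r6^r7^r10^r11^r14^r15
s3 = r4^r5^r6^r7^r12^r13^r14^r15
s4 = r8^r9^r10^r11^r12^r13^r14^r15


s1=0, s2=0, s3=1, s4=0

Syndrome = 4 (error at position 4)


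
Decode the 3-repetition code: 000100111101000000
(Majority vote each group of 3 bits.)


Groups: 000, 100, 111, 101, 000, 000
Majority votes: 001100

001100


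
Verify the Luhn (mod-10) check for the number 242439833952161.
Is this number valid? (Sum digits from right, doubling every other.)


Luhn sum = 72
72 mod 10 = 2

Invalid (Luhn sum mod 10 = 2)


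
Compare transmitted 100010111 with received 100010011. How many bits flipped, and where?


XOR: 000000100

1 error(s) at position(s): 6


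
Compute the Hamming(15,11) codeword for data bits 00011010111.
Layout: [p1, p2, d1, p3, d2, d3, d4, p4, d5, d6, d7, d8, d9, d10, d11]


Parity bits: p1=1, p2=0, p3=0, p4=1

100000111010111


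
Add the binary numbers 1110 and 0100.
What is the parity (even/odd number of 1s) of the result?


1110 = 14
0100 = 4
Sum = 18 = 10010
1s count = 2

even parity (2 ones in 10010)


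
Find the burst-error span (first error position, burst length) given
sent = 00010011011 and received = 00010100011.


XOR: 00000111000

Burst at position 5, length 3


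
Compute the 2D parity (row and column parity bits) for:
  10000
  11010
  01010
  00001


Row parities: 1101
Column parities: 00001

Row P: 1101, Col P: 00001, Corner: 1


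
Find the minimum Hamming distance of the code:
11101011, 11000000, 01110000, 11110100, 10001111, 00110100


Comparing all pairs, minimum distance: 2
Can detect 1 errors, correct 0 errors

2


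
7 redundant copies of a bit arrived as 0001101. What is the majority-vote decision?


Ones: 3 out of 7
Threshold: 4

0 (3/7 voted 1)


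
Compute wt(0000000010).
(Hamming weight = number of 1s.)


Counting 1s in 0000000010

1


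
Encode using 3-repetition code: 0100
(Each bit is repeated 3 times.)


Each bit -> 3 copies

000111000000


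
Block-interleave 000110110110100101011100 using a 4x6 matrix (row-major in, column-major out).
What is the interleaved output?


Matrix:
  000110
  110110
  100101
  011100
Read columns: 011001010001111111000010

011001010001111111000010


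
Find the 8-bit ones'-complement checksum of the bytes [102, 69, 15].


Sum = 186 mod 256 = 186
Complement = 69

69


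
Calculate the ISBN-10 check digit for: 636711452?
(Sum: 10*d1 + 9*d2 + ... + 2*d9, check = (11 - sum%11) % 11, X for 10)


Weighted sum: 230
230 mod 11 = 10

Check digit: 1


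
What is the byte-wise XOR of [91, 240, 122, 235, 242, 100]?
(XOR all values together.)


XOR chain: 91 ^ 240 ^ 122 ^ 235 ^ 242 ^ 100 = 172

172


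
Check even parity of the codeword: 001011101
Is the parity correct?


Number of 1s: 5

No, parity error (5 ones)


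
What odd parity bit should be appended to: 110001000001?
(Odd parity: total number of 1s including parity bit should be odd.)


Number of 1s in data: 4
Parity bit: 1

1


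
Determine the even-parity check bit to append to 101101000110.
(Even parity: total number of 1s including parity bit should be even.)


Number of 1s in data: 6
Parity bit: 0

0


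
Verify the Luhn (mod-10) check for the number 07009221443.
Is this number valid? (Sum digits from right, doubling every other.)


Luhn sum = 37
37 mod 10 = 7

Invalid (Luhn sum mod 10 = 7)


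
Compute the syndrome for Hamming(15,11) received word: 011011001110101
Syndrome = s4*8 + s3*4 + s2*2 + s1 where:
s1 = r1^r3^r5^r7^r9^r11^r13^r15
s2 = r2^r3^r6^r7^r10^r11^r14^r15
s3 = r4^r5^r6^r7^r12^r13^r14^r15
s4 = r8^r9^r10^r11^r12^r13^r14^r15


s1=0, s2=0, s3=0, s4=1

Syndrome = 8 (error at position 8)


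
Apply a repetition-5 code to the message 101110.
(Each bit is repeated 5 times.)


Each bit -> 5 copies

111110000011111111111111100000


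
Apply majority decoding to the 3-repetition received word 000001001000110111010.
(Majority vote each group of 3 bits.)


Groups: 000, 001, 001, 000, 110, 111, 010
Majority votes: 0000110

0000110


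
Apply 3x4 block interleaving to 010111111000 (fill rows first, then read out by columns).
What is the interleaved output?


Matrix:
  0101
  1111
  1000
Read columns: 011110010110

011110010110


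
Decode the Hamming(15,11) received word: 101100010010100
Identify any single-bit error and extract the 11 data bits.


Syndrome = 8: error at position 8

Data: 10000010100 (corrected bit 8)


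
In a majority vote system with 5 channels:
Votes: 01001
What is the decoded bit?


Ones: 2 out of 5
Threshold: 3

0 (2/5 voted 1)


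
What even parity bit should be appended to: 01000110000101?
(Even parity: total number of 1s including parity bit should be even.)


Number of 1s in data: 5
Parity bit: 1

1


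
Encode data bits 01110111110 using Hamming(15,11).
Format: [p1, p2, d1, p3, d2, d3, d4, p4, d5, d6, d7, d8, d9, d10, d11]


Parity bits: p1=0, p2=1, p3=0, p4=1

010011110111110


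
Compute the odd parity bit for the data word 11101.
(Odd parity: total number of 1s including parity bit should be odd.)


Number of 1s in data: 4
Parity bit: 1

1


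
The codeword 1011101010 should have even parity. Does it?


Number of 1s: 6

Yes, parity is correct (6 ones)


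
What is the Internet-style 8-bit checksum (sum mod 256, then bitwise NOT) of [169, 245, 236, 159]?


Sum = 809 mod 256 = 41
Complement = 214

214


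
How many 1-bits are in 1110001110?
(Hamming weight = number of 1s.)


Counting 1s in 1110001110

6


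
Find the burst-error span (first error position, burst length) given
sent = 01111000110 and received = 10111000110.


XOR: 11000000000

Burst at position 0, length 2


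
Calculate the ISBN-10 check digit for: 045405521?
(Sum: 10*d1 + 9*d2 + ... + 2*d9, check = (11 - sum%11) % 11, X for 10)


Weighted sum: 157
157 mod 11 = 3

Check digit: 8


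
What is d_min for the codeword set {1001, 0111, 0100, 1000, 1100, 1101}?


Comparing all pairs, minimum distance: 1
Can detect 0 errors, correct 0 errors

1


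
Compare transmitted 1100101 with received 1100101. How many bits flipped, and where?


XOR: 0000000

0 errors (received matches sent)


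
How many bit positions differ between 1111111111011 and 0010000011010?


XOR: 1101111100001
Count of 1s: 8

8


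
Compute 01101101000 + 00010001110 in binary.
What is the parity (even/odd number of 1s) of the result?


01101101000 = 872
00010001110 = 142
Sum = 1014 = 1111110110
1s count = 8

even parity (8 ones in 1111110110)


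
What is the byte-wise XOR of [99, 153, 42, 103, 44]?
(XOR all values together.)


XOR chain: 99 ^ 153 ^ 42 ^ 103 ^ 44 = 155

155


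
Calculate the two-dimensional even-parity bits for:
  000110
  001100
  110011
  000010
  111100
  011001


Row parities: 000101
Column parities: 011110

Row P: 000101, Col P: 011110, Corner: 0


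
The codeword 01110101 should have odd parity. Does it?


Number of 1s: 5

Yes, parity is correct (5 ones)


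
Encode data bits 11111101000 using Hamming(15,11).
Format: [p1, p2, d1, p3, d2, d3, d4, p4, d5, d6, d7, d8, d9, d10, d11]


Parity bits: p1=0, p2=0, p3=0, p4=1

001011111101000


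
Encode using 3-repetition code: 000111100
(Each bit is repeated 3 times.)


Each bit -> 3 copies

000000000111111111111000000


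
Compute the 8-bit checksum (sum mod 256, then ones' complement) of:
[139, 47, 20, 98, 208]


Sum = 512 mod 256 = 0
Complement = 255

255


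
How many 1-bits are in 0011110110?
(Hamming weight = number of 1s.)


Counting 1s in 0011110110

6


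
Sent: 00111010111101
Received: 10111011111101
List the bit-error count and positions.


XOR: 10000001000000

2 error(s) at position(s): 0, 7


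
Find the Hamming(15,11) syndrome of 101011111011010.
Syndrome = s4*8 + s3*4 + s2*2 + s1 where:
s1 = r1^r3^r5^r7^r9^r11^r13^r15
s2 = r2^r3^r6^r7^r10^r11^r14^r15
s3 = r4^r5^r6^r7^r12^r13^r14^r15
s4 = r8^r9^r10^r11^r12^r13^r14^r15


s1=0, s2=1, s3=1, s4=1

Syndrome = 14 (error at position 14)


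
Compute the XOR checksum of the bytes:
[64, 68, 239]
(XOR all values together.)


XOR chain: 64 ^ 68 ^ 239 = 235

235


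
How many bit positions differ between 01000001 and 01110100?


XOR: 00110101
Count of 1s: 4

4


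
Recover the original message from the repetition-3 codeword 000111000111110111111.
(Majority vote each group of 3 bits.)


Groups: 000, 111, 000, 111, 110, 111, 111
Majority votes: 0101111

0101111


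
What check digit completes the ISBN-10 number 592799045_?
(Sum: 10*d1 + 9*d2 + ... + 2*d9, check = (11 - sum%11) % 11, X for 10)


Weighted sum: 317
317 mod 11 = 9

Check digit: 2


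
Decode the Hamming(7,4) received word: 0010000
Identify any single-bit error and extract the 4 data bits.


Syndrome = 3: error at position 3

Data: 0000 (corrected bit 3)


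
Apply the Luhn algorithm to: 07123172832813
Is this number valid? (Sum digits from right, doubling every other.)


Luhn sum = 52
52 mod 10 = 2

Invalid (Luhn sum mod 10 = 2)


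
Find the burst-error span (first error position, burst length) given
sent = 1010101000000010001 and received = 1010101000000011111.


XOR: 0000000000000001110

Burst at position 15, length 3


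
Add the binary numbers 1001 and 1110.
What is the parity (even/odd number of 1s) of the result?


1001 = 9
1110 = 14
Sum = 23 = 10111
1s count = 4

even parity (4 ones in 10111)


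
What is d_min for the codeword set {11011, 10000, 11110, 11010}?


Comparing all pairs, minimum distance: 1
Can detect 0 errors, correct 0 errors

1


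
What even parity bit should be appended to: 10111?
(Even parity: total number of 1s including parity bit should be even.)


Number of 1s in data: 4
Parity bit: 0

0


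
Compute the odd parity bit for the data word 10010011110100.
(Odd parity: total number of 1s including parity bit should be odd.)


Number of 1s in data: 7
Parity bit: 0

0


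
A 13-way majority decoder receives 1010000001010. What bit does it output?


Ones: 4 out of 13
Threshold: 7

0 (4/13 voted 1)


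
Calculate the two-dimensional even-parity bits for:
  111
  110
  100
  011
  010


Row parities: 10101
Column parities: 100

Row P: 10101, Col P: 100, Corner: 1


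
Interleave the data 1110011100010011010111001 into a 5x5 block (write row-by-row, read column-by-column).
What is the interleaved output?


Matrix:
  11100
  11100
  01001
  10101
  11001
Read columns: 1101111101110100000000111

1101111101110100000000111


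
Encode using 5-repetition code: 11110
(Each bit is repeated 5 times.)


Each bit -> 5 copies

1111111111111111111100000


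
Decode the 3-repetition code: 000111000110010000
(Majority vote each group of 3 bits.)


Groups: 000, 111, 000, 110, 010, 000
Majority votes: 010100

010100


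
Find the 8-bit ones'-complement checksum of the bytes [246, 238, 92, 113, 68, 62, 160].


Sum = 979 mod 256 = 211
Complement = 44

44


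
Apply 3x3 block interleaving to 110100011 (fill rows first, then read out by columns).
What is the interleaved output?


Matrix:
  110
  100
  011
Read columns: 110101001

110101001


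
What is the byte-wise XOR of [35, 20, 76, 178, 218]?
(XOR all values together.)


XOR chain: 35 ^ 20 ^ 76 ^ 178 ^ 218 = 19

19


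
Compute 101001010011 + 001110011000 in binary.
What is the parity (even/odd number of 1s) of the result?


101001010011 = 2643
001110011000 = 920
Sum = 3563 = 110111101011
1s count = 9

odd parity (9 ones in 110111101011)


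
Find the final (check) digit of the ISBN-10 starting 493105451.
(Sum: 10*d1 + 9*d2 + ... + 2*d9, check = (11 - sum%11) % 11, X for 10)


Weighted sum: 210
210 mod 11 = 1

Check digit: X


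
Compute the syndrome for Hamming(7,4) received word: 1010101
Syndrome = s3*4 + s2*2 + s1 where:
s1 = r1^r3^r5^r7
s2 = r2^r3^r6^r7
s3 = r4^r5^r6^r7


s1=0, s2=0, s3=0

Syndrome = 0 (no error)


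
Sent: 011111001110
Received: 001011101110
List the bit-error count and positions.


XOR: 010100100000

3 error(s) at position(s): 1, 3, 6


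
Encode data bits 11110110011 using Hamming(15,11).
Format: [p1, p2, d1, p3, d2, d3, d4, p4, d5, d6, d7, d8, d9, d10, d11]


Parity bits: p1=1, p2=1, p3=1, p4=0

111111100110011


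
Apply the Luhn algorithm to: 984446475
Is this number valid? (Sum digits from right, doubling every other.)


Luhn sum = 49
49 mod 10 = 9

Invalid (Luhn sum mod 10 = 9)


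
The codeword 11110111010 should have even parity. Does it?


Number of 1s: 8

Yes, parity is correct (8 ones)


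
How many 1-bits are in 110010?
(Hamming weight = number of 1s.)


Counting 1s in 110010

3


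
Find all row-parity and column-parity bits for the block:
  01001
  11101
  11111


Row parities: 001
Column parities: 01011

Row P: 001, Col P: 01011, Corner: 1


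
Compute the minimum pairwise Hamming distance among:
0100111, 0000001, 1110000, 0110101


Comparing all pairs, minimum distance: 2
Can detect 1 errors, correct 0 errors

2


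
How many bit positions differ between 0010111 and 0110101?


XOR: 0100010
Count of 1s: 2

2


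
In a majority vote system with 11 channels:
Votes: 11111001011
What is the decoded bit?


Ones: 8 out of 11
Threshold: 6

1 (8/11 voted 1)


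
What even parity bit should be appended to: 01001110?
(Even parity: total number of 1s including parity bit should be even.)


Number of 1s in data: 4
Parity bit: 0

0


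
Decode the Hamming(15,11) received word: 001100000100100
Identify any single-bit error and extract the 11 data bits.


Syndrome = 0: no error detected

Data: 10000100100 (no errors)


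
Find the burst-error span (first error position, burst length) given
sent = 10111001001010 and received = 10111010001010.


XOR: 00000011000000

Burst at position 6, length 2


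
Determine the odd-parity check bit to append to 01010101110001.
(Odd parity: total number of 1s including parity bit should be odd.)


Number of 1s in data: 7
Parity bit: 0

0


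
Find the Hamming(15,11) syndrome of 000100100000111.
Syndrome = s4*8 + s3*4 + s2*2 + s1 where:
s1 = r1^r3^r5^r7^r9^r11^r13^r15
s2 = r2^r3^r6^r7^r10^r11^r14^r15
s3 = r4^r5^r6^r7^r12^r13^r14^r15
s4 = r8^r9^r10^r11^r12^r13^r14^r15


s1=1, s2=1, s3=1, s4=1

Syndrome = 15 (error at position 15)


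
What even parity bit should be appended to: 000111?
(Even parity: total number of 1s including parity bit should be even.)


Number of 1s in data: 3
Parity bit: 1

1


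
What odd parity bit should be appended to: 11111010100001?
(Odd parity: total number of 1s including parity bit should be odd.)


Number of 1s in data: 8
Parity bit: 1

1


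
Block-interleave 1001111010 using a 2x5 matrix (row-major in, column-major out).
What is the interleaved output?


Matrix:
  10011
  11010
Read columns: 1101001110

1101001110


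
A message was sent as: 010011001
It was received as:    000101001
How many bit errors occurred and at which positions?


XOR: 010110000

3 error(s) at position(s): 1, 3, 4


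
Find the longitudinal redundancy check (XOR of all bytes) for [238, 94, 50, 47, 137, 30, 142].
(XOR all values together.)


XOR chain: 238 ^ 94 ^ 50 ^ 47 ^ 137 ^ 30 ^ 142 = 180

180


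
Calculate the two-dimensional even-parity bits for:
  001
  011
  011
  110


Row parities: 1000
Column parities: 111

Row P: 1000, Col P: 111, Corner: 1


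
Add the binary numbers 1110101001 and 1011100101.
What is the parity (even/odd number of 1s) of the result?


1110101001 = 937
1011100101 = 741
Sum = 1678 = 11010001110
1s count = 6

even parity (6 ones in 11010001110)


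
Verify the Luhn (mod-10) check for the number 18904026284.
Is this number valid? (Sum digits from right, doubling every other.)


Luhn sum = 39
39 mod 10 = 9

Invalid (Luhn sum mod 10 = 9)


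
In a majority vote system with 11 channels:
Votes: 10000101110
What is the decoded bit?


Ones: 5 out of 11
Threshold: 6

0 (5/11 voted 1)


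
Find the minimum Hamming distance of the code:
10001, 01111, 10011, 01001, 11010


Comparing all pairs, minimum distance: 1
Can detect 0 errors, correct 0 errors

1


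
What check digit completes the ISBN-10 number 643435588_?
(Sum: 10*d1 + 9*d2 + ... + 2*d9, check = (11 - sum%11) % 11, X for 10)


Weighted sum: 251
251 mod 11 = 9

Check digit: 2


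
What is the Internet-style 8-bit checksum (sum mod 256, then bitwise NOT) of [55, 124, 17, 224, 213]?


Sum = 633 mod 256 = 121
Complement = 134

134


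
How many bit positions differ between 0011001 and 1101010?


XOR: 1110011
Count of 1s: 5

5


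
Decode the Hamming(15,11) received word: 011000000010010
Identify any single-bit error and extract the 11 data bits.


Syndrome = 4: error at position 4

Data: 10000010010 (corrected bit 4)


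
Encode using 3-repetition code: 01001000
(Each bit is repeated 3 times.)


Each bit -> 3 copies

000111000000111000000000


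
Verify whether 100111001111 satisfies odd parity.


Number of 1s: 8

No, parity error (8 ones)


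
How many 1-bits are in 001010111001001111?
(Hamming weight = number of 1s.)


Counting 1s in 001010111001001111

10


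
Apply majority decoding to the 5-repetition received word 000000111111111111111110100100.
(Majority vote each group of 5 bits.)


Groups: 00000, 01111, 11111, 11111, 11101, 00100
Majority votes: 011110

011110


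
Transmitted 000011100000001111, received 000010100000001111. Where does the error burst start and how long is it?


XOR: 000001000000000000

Burst at position 5, length 1


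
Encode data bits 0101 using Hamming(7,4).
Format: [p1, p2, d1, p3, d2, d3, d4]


Parity bits: p1=0, p2=1, p3=0

0100101


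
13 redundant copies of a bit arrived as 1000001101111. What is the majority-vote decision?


Ones: 7 out of 13
Threshold: 7

1 (7/13 voted 1)


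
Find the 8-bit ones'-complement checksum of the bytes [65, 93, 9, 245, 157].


Sum = 569 mod 256 = 57
Complement = 198

198


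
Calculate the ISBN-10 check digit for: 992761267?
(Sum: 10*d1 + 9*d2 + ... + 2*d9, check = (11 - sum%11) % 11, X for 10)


Weighted sum: 317
317 mod 11 = 9

Check digit: 2


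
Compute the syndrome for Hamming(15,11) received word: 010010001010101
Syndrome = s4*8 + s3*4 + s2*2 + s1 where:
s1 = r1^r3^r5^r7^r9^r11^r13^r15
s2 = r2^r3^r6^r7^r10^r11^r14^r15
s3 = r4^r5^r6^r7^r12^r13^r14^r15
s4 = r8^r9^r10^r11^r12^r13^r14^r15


s1=1, s2=1, s3=1, s4=0

Syndrome = 7 (error at position 7)


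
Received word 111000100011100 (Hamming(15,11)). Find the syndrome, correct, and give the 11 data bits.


Syndrome = 13: error at position 13

Data: 10010011000 (corrected bit 13)


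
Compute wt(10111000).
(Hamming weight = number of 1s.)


Counting 1s in 10111000

4


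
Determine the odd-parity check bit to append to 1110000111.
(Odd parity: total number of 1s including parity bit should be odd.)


Number of 1s in data: 6
Parity bit: 1

1


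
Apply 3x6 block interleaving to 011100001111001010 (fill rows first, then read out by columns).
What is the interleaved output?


Matrix:
  011100
  001111
  001010
Read columns: 000100111110011010

000100111110011010


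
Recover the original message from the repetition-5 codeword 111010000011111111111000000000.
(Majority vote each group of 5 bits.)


Groups: 11101, 00000, 11111, 11111, 10000, 00000
Majority votes: 101100

101100


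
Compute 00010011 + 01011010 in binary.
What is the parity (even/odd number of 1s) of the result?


00010011 = 19
01011010 = 90
Sum = 109 = 1101101
1s count = 5

odd parity (5 ones in 1101101)


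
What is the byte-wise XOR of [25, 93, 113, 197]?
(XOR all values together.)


XOR chain: 25 ^ 93 ^ 113 ^ 197 = 240

240


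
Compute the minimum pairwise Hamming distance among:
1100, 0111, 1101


Comparing all pairs, minimum distance: 1
Can detect 0 errors, correct 0 errors

1


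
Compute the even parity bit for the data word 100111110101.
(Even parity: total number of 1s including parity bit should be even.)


Number of 1s in data: 8
Parity bit: 0

0


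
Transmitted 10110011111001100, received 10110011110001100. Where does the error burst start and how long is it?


XOR: 00000000001000000

Burst at position 10, length 1


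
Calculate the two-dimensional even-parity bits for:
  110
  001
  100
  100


Row parities: 0111
Column parities: 111

Row P: 0111, Col P: 111, Corner: 1


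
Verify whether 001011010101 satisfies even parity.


Number of 1s: 6

Yes, parity is correct (6 ones)


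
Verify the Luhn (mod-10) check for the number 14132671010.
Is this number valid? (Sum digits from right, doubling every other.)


Luhn sum = 32
32 mod 10 = 2

Invalid (Luhn sum mod 10 = 2)


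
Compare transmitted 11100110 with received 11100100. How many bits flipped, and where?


XOR: 00000010

1 error(s) at position(s): 6


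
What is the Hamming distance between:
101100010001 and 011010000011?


XOR: 110110010010
Count of 1s: 6

6


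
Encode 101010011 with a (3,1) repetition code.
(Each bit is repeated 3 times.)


Each bit -> 3 copies

111000111000111000000111111


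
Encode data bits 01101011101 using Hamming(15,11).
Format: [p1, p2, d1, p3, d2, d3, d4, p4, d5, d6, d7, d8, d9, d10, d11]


Parity bits: p1=1, p2=1, p3=1, p4=1

110111011011101


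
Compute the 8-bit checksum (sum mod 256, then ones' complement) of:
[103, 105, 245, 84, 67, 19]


Sum = 623 mod 256 = 111
Complement = 144

144


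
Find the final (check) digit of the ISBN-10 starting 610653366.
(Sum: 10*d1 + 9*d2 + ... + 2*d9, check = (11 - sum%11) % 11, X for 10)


Weighted sum: 198
198 mod 11 = 0

Check digit: 0


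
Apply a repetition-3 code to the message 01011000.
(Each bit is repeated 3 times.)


Each bit -> 3 copies

000111000111111000000000


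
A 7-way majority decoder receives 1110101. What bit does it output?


Ones: 5 out of 7
Threshold: 4

1 (5/7 voted 1)


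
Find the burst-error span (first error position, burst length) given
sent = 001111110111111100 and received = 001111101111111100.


XOR: 000000011000000000

Burst at position 7, length 2


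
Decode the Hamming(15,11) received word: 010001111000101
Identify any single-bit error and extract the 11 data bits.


Syndrome = 0: no error detected

Data: 00111000101 (no errors)


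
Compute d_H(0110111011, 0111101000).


XOR: 0001010011
Count of 1s: 4

4


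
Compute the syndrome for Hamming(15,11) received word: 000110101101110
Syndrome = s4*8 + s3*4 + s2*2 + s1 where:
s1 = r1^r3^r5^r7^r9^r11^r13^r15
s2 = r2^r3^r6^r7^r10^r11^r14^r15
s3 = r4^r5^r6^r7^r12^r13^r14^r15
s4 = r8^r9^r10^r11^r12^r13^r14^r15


s1=0, s2=1, s3=0, s4=1

Syndrome = 10 (error at position 10)


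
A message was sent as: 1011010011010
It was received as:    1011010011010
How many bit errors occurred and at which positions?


XOR: 0000000000000

0 errors (received matches sent)


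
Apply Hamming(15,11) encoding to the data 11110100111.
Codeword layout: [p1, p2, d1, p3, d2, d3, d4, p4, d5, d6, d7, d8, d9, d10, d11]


Parity bits: p1=1, p2=0, p3=0, p4=0

101011100100111


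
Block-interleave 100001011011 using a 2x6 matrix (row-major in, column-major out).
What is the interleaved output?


Matrix:
  100001
  011011
Read columns: 100101000111

100101000111


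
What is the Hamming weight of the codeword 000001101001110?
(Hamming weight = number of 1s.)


Counting 1s in 000001101001110

6


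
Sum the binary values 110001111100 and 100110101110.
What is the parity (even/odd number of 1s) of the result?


110001111100 = 3196
100110101110 = 2478
Sum = 5674 = 1011000101010
1s count = 6

even parity (6 ones in 1011000101010)


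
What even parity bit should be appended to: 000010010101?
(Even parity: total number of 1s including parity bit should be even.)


Number of 1s in data: 4
Parity bit: 0

0


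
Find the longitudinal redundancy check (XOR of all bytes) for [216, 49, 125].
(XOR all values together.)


XOR chain: 216 ^ 49 ^ 125 = 148

148


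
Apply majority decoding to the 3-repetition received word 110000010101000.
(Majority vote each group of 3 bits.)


Groups: 110, 000, 010, 101, 000
Majority votes: 10010

10010


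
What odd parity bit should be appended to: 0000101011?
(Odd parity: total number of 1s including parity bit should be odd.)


Number of 1s in data: 4
Parity bit: 1

1


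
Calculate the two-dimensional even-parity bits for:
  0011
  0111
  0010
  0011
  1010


Row parities: 01100
Column parities: 1111

Row P: 01100, Col P: 1111, Corner: 0


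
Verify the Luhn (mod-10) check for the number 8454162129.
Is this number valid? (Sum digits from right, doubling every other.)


Luhn sum = 42
42 mod 10 = 2

Invalid (Luhn sum mod 10 = 2)


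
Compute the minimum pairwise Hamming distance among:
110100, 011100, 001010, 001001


Comparing all pairs, minimum distance: 2
Can detect 1 errors, correct 0 errors

2


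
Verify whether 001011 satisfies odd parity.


Number of 1s: 3

Yes, parity is correct (3 ones)


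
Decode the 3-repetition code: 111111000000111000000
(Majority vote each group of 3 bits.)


Groups: 111, 111, 000, 000, 111, 000, 000
Majority votes: 1100100

1100100


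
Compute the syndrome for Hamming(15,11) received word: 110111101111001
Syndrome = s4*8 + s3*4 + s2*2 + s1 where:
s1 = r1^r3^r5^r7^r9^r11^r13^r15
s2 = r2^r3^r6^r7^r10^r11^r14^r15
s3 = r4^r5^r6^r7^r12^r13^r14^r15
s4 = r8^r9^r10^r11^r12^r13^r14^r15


s1=0, s2=0, s3=0, s4=1

Syndrome = 8 (error at position 8)


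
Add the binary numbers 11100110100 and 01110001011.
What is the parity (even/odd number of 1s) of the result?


11100110100 = 1844
01110001011 = 907
Sum = 2751 = 101010111111
1s count = 9

odd parity (9 ones in 101010111111)


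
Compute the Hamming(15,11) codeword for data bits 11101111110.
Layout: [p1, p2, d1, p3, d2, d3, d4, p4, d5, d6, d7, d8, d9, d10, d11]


Parity bits: p1=1, p2=1, p3=1, p4=0

111111001111110


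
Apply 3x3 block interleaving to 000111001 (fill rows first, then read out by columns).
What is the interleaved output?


Matrix:
  000
  111
  001
Read columns: 010010011

010010011


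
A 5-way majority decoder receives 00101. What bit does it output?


Ones: 2 out of 5
Threshold: 3

0 (2/5 voted 1)


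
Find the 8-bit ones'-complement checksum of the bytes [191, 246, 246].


Sum = 683 mod 256 = 171
Complement = 84

84


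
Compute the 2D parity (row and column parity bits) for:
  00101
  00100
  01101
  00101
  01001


Row parities: 01100
Column parities: 00000

Row P: 01100, Col P: 00000, Corner: 0


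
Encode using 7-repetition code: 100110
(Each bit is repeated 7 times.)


Each bit -> 7 copies

111111100000000000000111111111111110000000


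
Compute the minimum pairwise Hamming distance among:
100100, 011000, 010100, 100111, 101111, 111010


Comparing all pairs, minimum distance: 1
Can detect 0 errors, correct 0 errors

1


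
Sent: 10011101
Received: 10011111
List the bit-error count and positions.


XOR: 00000010

1 error(s) at position(s): 6


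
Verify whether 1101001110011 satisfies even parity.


Number of 1s: 8

Yes, parity is correct (8 ones)


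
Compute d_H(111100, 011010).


XOR: 100110
Count of 1s: 3

3


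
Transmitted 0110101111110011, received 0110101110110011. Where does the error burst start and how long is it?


XOR: 0000000001000000

Burst at position 9, length 1
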